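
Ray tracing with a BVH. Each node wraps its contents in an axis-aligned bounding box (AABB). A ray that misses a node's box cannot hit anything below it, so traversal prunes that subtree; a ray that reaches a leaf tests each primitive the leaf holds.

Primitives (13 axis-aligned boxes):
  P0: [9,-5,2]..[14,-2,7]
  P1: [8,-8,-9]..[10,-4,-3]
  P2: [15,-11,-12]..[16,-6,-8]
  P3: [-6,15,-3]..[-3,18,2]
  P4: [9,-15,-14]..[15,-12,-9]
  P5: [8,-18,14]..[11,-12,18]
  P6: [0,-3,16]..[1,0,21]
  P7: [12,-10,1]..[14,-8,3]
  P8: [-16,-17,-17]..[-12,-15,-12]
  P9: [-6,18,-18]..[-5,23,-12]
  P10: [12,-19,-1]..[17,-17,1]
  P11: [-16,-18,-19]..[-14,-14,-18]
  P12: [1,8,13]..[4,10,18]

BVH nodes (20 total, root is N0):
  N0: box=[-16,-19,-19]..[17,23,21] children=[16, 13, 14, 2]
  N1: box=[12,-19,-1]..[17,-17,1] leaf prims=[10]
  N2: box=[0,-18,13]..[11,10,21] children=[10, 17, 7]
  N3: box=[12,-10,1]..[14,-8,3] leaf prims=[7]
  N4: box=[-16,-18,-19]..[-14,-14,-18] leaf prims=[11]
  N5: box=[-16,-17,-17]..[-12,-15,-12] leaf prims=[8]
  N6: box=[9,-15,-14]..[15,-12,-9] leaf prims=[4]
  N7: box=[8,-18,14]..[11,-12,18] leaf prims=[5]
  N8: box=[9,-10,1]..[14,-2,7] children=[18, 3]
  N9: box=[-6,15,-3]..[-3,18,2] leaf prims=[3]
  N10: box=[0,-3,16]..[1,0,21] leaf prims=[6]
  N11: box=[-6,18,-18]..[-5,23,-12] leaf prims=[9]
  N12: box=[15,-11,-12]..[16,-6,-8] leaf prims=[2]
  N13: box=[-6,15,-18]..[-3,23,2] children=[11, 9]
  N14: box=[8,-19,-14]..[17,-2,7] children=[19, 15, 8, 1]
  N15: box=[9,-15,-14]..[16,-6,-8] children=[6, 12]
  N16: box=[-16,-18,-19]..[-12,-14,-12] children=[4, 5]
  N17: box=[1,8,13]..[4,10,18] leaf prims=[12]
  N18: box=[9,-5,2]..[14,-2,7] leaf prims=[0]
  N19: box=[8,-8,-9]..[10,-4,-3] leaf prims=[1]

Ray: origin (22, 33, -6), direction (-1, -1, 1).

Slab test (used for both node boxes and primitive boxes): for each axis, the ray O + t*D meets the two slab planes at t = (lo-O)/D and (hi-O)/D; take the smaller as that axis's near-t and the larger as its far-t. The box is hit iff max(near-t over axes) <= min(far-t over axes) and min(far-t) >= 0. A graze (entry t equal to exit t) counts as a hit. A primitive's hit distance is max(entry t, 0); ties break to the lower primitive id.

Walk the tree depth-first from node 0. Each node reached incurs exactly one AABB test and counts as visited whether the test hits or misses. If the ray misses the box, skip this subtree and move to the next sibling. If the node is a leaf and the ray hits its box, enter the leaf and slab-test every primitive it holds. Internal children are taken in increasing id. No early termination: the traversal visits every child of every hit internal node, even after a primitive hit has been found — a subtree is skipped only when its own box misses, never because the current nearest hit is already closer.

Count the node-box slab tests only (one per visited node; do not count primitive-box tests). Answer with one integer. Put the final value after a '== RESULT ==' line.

Traverse from the root:
N0 x:[5,38] y:[10,52] z:[-13,27] -> hit [10,27], descend [2, 13, 14, 16]
  N2 x:[11,22] y:[23,51] z:[19,27] -> miss, prune
  N13 x:[25,28] y:[10,18] z:[-12,8] -> miss, prune
  N14 x:[5,14] y:[35,52] z:[-8,13] -> miss, prune
  N16 x:[34,38] y:[47,51] z:[-13,-6] -> miss, prune

order=[0, 2, 13, 14, 16]  |boxes|=5  |leaves|=0  hit=miss

== RESULT ==
5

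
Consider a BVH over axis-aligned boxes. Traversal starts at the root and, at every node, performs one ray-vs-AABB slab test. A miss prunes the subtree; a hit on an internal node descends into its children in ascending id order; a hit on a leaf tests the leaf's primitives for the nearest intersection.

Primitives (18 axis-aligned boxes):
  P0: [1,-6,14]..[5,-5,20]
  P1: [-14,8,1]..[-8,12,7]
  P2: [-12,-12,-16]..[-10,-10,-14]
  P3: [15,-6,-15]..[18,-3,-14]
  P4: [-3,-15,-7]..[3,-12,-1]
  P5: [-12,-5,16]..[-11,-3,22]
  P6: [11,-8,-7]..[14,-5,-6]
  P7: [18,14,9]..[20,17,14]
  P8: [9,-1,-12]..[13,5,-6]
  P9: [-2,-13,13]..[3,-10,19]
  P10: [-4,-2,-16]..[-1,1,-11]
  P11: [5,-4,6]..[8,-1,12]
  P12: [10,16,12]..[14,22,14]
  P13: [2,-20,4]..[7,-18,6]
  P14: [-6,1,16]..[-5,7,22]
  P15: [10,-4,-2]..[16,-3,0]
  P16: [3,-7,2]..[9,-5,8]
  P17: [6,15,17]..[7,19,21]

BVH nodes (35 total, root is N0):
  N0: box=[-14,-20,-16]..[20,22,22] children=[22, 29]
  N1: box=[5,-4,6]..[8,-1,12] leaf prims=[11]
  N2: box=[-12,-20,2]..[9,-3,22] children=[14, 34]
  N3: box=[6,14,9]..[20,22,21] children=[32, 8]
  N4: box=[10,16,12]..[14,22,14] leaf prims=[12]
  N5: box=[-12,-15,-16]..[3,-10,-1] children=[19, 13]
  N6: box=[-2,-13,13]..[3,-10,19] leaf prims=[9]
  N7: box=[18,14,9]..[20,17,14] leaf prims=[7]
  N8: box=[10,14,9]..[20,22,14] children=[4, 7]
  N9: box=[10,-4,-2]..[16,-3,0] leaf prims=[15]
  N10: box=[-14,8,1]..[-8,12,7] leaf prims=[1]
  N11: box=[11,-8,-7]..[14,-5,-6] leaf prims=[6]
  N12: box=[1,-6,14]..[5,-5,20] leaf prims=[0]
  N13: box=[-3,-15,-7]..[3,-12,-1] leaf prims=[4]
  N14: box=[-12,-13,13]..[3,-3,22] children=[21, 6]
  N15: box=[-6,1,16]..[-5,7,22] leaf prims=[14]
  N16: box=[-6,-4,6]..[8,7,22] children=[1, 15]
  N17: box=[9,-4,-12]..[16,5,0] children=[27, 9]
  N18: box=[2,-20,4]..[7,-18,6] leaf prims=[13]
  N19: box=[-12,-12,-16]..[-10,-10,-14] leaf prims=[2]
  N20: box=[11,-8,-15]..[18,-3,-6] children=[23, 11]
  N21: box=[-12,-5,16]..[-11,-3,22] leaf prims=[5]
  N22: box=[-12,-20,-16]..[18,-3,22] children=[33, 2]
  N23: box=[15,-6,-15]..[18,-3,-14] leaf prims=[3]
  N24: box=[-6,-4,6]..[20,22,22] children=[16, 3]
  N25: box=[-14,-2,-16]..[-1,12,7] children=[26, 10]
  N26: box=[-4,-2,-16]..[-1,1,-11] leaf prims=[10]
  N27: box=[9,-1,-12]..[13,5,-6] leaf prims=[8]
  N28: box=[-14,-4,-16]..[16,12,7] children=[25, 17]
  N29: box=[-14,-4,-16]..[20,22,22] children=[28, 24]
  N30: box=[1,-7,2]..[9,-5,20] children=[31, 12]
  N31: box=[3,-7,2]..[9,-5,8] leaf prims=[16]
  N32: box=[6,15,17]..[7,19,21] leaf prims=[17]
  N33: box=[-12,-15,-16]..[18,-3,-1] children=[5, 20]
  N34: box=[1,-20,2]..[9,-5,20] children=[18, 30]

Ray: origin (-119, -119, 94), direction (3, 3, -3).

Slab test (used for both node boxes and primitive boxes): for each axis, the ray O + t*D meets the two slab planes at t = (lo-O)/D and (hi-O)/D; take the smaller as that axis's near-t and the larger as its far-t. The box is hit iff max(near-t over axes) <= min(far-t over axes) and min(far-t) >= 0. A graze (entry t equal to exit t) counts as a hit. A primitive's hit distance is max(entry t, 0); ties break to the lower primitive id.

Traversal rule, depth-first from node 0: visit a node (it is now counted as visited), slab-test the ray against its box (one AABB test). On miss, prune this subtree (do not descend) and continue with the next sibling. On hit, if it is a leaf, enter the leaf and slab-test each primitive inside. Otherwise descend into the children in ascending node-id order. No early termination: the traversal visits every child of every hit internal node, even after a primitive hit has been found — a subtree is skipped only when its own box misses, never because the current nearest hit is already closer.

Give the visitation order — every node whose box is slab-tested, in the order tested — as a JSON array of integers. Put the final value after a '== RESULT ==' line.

Walk:
N0 x:[35,139/3] y:[33,47] z:[24,110/3] -> hit [35,110/3], descend [22, 29]
  N22 x:[107/3,137/3] y:[33,116/3] z:[24,110/3] -> hit [107/3,110/3], descend [2, 33]
    N2 x:[107/3,128/3] y:[33,116/3] z:[24,92/3] -> miss, prune
    N33 x:[107/3,137/3] y:[104/3,116/3] z:[95/3,110/3] -> hit [107/3,110/3], descend [5, 20]
      N5 x:[107/3,122/3] y:[104/3,109/3] z:[95/3,110/3] -> hit [107/3,109/3], descend [13, 19]
        N13 x:[116/3,122/3] y:[104/3,107/3] z:[95/3,101/3] -> miss, prune
        N19 x:[107/3,109/3] y:[107/3,109/3] z:[36,110/3] -> hit [36,109/3] leaf, test {P2@t=36}
      N20 x:[130/3,137/3] y:[37,116/3] z:[100/3,109/3] -> miss, prune
  N29 x:[35,139/3] y:[115/3,47] z:[24,110/3] -> miss, prune

9 AABB tests over nodes [0, 22, 2, 33, 5, 13, 19, 20, 29]; 1 leaf entered; closest P2.

== RESULT ==
[0, 22, 2, 33, 5, 13, 19, 20, 29]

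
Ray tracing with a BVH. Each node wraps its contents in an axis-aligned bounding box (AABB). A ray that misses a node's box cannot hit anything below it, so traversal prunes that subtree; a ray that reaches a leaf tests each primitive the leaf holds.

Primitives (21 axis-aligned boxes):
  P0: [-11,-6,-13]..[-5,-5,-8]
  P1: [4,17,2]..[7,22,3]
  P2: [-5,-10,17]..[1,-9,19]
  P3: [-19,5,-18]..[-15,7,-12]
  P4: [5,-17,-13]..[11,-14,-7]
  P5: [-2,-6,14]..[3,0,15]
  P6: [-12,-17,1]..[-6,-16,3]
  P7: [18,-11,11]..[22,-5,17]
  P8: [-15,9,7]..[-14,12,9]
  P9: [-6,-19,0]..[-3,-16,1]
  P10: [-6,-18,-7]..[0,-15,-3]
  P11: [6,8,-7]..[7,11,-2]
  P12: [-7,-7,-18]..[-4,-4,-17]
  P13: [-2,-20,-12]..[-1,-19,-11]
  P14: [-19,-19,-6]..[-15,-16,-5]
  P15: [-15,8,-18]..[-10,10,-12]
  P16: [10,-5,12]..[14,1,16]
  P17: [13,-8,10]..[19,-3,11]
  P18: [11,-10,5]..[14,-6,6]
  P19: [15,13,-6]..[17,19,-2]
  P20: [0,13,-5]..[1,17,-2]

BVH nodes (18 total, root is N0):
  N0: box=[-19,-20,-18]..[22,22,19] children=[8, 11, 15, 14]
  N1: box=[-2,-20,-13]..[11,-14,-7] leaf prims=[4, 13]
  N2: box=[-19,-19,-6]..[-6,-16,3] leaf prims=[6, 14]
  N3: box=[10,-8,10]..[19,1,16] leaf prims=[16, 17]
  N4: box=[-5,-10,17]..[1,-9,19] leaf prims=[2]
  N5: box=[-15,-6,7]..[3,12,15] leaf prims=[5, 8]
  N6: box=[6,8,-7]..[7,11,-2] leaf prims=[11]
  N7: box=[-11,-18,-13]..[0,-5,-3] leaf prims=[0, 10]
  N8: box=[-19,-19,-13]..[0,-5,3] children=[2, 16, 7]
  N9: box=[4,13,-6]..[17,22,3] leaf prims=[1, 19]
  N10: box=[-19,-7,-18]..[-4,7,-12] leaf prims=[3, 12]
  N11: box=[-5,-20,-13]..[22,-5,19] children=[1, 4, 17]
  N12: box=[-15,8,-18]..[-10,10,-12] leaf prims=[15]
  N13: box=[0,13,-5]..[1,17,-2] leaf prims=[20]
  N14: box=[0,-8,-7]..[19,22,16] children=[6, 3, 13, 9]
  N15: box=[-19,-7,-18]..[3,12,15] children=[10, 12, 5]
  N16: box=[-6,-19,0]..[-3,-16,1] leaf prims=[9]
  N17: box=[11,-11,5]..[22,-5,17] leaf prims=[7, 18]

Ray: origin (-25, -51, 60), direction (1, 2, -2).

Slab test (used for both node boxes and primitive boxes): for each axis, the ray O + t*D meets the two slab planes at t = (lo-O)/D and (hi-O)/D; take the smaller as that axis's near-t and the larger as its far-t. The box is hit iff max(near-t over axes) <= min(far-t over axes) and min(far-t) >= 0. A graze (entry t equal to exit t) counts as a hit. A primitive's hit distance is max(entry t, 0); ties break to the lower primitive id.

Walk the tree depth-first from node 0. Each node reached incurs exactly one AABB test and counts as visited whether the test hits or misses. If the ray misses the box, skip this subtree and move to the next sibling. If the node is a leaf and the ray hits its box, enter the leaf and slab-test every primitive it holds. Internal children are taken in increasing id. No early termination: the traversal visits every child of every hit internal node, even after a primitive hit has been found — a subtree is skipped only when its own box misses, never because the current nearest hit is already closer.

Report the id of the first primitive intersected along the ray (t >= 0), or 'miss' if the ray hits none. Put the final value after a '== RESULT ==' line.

Traverse from the root:
N0 x:[6,47] y:[31/2,73/2] z:[41/2,39] -> hit [41/2,73/2], descend [8, 11, 14, 15]
  N8 x:[6,25] y:[16,23] z:[57/2,73/2] -> miss, prune
  N11 x:[20,47] y:[31/2,23] z:[41/2,73/2] -> hit [41/2,23], descend [1, 4, 17]
    N1 x:[23,36] y:[31/2,37/2] z:[67/2,73/2] -> miss, prune
    N4 x:[20,26] y:[41/2,21] z:[41/2,43/2] -> hit [41/2,21] leaf, test {P2@t=41/2}
    N17 x:[36,47] y:[20,23] z:[43/2,55/2] -> miss, prune
  N14 x:[25,44] y:[43/2,73/2] z:[22,67/2] -> hit [25,67/2], descend [3, 6, 9, 13]
    N3 x:[35,44] y:[43/2,26] z:[22,25] -> miss, prune
    N6 x:[31,32] y:[59/2,31] z:[31,67/2] -> hit [31,31] leaf, test {P11@t=31}
    N9 x:[29,42] y:[32,73/2] z:[57/2,33] -> hit [32,33] leaf, test {P1(miss), P19(miss)}
    N13 x:[25,26] y:[32,34] z:[31,65/2] -> miss, prune
  N15 x:[6,28] y:[22,63/2] z:[45/2,39] -> hit [45/2,28], descend [5, 10, 12]
    N5 x:[10,28] y:[45/2,63/2] z:[45/2,53/2] -> hit [45/2,53/2] leaf, test {P5@t=23, P8(miss)}
    N10 x:[6,21] y:[22,29] z:[36,39] -> miss, prune
    N12 x:[10,15] y:[59/2,61/2] z:[36,39] -> miss, prune

15 AABB tests over nodes [0, 8, 11, 1, 4, 17, 14, 3, 6, 9, 13, 15, 5, 10, 12]; 4 leaves entered; closest P2.

== RESULT ==
2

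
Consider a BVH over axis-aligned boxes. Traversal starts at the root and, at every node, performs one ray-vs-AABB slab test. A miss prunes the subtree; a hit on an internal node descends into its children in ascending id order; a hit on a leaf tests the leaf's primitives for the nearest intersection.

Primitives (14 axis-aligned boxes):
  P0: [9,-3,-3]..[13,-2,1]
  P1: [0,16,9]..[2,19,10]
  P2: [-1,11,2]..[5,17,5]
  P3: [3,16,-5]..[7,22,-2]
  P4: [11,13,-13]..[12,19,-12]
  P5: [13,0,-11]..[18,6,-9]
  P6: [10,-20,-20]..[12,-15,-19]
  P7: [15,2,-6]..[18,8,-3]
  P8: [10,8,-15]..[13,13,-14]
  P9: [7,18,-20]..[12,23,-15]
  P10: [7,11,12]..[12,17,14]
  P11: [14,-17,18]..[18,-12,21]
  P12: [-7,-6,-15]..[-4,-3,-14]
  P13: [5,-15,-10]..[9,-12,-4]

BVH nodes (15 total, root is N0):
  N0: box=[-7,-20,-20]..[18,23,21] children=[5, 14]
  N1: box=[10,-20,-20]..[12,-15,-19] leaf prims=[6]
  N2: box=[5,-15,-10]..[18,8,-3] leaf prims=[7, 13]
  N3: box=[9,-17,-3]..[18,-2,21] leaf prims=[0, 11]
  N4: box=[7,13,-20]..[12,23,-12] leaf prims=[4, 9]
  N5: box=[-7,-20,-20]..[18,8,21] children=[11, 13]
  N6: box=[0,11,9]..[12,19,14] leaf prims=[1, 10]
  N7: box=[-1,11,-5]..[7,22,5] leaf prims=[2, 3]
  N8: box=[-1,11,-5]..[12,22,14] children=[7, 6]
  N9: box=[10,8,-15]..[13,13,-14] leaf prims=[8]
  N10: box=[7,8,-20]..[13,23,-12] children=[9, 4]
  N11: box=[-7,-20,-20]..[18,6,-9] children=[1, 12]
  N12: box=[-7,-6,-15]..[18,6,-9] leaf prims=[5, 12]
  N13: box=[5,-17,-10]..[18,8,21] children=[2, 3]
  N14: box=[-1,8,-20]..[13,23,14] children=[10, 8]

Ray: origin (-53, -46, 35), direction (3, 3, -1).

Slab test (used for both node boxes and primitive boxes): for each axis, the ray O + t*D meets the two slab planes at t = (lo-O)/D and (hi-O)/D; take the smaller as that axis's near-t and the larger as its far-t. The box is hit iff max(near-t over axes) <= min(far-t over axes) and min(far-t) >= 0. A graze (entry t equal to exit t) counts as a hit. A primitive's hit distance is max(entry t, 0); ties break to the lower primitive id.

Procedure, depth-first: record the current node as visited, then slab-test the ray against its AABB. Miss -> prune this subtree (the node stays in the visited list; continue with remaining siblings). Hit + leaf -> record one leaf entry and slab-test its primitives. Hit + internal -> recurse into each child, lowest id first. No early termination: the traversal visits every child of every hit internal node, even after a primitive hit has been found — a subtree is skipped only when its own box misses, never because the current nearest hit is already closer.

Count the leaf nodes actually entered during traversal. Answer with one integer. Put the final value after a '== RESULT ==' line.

Traverse from the root:
N0 x:[46/3,71/3] y:[26/3,23] z:[14,55] -> hit [46/3,23], descend [5, 14]
  N5 x:[46/3,71/3] y:[26/3,18] z:[14,55] -> hit [46/3,18], descend [11, 13]
    N11 x:[46/3,71/3] y:[26/3,52/3] z:[44,55] -> miss, prune
    N13 x:[58/3,71/3] y:[29/3,18] z:[14,45] -> miss, prune
  N14 x:[52/3,22] y:[18,23] z:[21,55] -> hit [21,22], descend [8, 10]
    N8 x:[52/3,65/3] y:[19,68/3] z:[21,40] -> hit [21,65/3], descend [6, 7]
      N6 x:[53/3,65/3] y:[19,65/3] z:[21,26] -> hit [21,65/3] leaf, test {P1(miss), P10@t=21}
      N7 x:[52/3,20] y:[19,68/3] z:[30,40] -> miss, prune
    N10 x:[20,22] y:[18,23] z:[47,55] -> miss, prune

order=[0, 5, 11, 13, 14, 8, 6, 7, 10]  |boxes|=9  |leaves|=1  hit=P10

== RESULT ==
1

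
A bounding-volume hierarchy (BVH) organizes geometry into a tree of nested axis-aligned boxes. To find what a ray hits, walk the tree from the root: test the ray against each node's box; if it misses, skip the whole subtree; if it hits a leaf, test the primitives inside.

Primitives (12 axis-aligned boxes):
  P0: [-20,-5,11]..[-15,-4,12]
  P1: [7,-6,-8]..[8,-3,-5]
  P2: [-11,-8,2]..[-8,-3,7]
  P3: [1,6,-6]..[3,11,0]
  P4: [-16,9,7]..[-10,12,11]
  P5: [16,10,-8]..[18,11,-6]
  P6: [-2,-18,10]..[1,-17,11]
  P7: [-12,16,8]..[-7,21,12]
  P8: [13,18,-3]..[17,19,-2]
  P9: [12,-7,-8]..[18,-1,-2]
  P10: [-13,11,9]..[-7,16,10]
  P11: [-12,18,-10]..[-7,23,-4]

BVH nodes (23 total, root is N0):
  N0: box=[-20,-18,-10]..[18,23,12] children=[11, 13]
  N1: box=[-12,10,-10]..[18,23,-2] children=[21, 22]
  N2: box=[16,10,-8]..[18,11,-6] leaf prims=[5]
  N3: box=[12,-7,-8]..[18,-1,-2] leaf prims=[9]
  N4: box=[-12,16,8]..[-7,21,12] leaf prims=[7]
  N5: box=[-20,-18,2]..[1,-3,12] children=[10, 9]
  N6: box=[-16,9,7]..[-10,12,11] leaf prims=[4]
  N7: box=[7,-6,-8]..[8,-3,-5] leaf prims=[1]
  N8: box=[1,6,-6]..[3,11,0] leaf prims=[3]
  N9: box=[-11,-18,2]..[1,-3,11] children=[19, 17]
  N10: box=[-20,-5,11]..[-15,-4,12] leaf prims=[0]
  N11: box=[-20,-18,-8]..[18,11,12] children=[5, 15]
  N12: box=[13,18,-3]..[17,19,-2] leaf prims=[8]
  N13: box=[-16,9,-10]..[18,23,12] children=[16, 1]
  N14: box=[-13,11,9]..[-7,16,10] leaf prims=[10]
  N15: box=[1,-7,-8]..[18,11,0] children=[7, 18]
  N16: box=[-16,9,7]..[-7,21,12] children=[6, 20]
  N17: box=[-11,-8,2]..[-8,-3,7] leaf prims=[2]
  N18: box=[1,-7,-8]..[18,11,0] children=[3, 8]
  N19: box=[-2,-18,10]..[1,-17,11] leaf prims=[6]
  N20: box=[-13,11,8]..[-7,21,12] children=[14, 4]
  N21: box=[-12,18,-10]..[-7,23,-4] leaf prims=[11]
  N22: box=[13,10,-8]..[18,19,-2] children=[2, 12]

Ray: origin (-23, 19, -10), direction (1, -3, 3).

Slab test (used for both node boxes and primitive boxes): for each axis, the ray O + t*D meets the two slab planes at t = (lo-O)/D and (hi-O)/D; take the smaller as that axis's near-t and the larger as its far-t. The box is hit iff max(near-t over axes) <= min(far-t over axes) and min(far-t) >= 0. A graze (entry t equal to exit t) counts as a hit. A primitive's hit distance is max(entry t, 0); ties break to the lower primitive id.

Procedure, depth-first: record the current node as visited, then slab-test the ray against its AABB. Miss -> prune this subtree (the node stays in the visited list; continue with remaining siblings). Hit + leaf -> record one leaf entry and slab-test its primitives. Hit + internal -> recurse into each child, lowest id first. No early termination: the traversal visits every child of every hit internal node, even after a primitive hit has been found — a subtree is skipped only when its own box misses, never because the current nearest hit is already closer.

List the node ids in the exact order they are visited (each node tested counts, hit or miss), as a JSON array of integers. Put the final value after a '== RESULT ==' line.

Traverse from the root:
N0 x:[3,41] y:[-4/3,37/3] z:[0,22/3] -> hit [3,22/3], descend [11, 13]
  N11 x:[3,41] y:[8/3,37/3] z:[2/3,22/3] -> hit [3,22/3], descend [5, 15]
    N5 x:[3,24] y:[22/3,37/3] z:[4,22/3] -> hit [22/3,22/3], descend [9, 10]
      N9 x:[12,24] y:[22/3,37/3] z:[4,7] -> miss, prune
      N10 x:[3,8] y:[23/3,8] z:[7,22/3] -> miss, prune
    N15 x:[24,41] y:[8/3,26/3] z:[2/3,10/3] -> miss, prune
  N13 x:[7,41] y:[-4/3,10/3] z:[0,22/3] -> miss, prune

Visited [0, 11, 5, 9, 10, 15, 13]. Tests: 7 box, 0 leaf. Nearest: miss.

== RESULT ==
[0, 11, 5, 9, 10, 15, 13]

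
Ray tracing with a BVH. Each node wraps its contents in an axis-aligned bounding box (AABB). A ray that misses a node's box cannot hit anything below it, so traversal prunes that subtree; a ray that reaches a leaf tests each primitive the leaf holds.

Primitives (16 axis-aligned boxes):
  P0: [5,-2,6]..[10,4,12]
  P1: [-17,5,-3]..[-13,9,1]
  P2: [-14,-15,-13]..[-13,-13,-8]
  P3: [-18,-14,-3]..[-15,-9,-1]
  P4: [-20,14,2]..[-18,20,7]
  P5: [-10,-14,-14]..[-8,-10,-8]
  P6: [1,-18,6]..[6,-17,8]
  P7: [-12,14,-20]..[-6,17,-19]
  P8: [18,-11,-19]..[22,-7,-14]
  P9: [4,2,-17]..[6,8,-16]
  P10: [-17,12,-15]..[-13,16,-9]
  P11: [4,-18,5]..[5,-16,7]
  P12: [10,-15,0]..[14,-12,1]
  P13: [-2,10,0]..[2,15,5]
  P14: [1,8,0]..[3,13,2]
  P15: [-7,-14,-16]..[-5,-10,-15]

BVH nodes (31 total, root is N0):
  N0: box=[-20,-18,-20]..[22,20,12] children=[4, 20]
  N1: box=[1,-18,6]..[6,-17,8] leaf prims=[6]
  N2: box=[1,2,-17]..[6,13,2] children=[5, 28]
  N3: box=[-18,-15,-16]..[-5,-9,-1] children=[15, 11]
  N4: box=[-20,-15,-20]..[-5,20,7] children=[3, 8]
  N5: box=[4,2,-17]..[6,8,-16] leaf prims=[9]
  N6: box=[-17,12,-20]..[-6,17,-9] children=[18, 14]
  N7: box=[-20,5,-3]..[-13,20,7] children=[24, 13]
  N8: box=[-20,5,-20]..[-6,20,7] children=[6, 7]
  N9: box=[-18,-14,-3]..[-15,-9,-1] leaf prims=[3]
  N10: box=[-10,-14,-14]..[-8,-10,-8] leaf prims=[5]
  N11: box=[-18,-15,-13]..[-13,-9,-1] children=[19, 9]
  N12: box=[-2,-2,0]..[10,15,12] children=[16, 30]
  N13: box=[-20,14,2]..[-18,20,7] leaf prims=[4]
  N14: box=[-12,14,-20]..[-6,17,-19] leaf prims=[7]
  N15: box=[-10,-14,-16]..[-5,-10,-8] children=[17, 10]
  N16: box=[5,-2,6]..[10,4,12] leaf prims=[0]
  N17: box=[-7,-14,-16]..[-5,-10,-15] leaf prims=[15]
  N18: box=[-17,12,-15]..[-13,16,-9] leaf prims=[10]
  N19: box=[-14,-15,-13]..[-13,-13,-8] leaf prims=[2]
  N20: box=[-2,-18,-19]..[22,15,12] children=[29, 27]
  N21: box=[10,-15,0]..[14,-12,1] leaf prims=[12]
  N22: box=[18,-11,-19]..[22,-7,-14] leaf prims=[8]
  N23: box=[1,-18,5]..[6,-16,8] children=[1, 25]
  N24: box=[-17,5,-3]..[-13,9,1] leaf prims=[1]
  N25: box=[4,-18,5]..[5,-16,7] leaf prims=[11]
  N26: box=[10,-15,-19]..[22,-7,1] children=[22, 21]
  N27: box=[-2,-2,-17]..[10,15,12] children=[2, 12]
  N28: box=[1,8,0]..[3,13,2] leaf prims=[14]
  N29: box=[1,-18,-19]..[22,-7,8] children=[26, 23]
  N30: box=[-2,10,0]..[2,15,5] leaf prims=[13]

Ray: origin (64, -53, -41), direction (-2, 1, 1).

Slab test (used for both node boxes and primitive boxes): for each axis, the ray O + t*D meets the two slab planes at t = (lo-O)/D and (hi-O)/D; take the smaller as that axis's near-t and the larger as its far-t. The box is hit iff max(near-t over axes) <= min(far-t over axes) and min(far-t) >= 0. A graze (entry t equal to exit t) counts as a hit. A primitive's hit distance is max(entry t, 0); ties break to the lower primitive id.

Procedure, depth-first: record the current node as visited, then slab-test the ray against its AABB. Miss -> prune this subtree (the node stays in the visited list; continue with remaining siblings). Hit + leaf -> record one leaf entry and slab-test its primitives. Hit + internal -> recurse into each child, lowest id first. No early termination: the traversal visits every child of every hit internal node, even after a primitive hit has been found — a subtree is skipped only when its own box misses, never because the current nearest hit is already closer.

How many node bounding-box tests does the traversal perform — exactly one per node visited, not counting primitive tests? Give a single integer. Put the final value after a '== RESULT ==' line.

Trace the traversal:
N0 x:[21,42] y:[35,73] z:[21,53] -> hit [35,42], descend [4, 20]
  N4 x:[69/2,42] y:[38,73] z:[21,48] -> hit [38,42], descend [3, 8]
    N3 x:[69/2,41] y:[38,44] z:[25,40] -> hit [38,40], descend [11, 15]
      N11 x:[77/2,41] y:[38,44] z:[28,40] -> hit [77/2,40], descend [9, 19]
        N9 x:[79/2,41] y:[39,44] z:[38,40] -> hit [79/2,40] leaf, test {P3@t=79/2}
        N19 x:[77/2,39] y:[38,40] z:[28,33] -> miss, prune
      N15 x:[69/2,37] y:[39,43] z:[25,33] -> miss, prune
    N8 x:[35,42] y:[58,73] z:[21,48] -> miss, prune
  N20 x:[21,33] y:[35,68] z:[22,53] -> miss, prune

Visited [0, 4, 3, 11, 9, 19, 15, 8, 20]. Tests: 9 box, 1 leaf. Nearest: P3.

== RESULT ==
9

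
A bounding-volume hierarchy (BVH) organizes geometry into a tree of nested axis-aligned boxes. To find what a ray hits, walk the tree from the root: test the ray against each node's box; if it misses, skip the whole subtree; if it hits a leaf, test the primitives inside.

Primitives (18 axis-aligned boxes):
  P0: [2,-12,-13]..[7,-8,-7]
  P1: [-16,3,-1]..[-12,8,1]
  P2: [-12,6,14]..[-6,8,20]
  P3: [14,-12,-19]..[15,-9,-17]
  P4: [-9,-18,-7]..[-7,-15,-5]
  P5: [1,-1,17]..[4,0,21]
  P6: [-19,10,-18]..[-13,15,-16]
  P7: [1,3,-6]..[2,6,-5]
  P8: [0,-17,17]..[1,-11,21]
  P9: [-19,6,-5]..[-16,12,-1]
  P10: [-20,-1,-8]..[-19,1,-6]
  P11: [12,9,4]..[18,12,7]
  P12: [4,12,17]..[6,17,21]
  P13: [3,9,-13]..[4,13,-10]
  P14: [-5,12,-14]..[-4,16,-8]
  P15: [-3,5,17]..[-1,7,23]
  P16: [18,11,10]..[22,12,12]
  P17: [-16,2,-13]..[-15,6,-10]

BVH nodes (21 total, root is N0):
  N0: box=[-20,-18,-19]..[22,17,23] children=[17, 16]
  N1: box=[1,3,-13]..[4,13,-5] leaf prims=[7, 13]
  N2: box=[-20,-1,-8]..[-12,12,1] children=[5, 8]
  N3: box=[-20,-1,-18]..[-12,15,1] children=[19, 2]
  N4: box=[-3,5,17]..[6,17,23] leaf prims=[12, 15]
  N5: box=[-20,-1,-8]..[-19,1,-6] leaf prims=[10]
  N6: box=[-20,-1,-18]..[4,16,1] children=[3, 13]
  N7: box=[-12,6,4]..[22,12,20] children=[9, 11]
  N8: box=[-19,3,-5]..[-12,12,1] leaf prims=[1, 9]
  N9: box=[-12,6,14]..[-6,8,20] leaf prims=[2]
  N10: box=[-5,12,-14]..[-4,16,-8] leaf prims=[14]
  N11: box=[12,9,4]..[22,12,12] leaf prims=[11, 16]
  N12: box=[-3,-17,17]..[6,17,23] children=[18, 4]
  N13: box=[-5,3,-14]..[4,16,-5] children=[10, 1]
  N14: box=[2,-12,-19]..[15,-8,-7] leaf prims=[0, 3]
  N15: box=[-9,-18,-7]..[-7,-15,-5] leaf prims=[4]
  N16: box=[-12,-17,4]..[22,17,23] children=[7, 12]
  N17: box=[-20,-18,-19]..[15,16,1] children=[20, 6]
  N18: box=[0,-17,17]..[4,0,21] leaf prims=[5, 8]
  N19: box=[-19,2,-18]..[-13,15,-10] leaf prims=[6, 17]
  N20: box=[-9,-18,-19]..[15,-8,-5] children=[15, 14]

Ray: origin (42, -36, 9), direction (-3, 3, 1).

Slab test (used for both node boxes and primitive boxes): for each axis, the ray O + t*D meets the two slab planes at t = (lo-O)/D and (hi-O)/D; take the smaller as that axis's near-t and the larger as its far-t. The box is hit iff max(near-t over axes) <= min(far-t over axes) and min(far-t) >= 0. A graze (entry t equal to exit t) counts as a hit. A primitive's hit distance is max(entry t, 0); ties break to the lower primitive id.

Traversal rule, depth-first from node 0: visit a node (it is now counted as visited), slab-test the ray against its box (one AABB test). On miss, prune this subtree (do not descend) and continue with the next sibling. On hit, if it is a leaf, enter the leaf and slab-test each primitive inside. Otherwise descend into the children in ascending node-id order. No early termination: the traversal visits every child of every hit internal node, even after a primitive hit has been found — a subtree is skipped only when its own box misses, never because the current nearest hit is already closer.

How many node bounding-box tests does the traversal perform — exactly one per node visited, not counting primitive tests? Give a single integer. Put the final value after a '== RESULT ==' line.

Trace the traversal:
N0 x:[20/3,62/3] y:[6,53/3] z:[-28,14] -> hit [20/3,14], descend [16, 17]
  N16 x:[20/3,18] y:[19/3,53/3] z:[-5,14] -> hit [20/3,14], descend [7, 12]
    N7 x:[20/3,18] y:[14,16] z:[-5,11] -> miss, prune
    N12 x:[12,15] y:[19/3,53/3] z:[8,14] -> hit [12,14], descend [4, 18]
      N4 x:[12,15] y:[41/3,53/3] z:[8,14] -> hit [41/3,14] leaf, test {P12(miss), P15(miss)}
      N18 x:[38/3,14] y:[19/3,12] z:[8,12] -> miss, prune
  N17 x:[9,62/3] y:[6,52/3] z:[-28,-8] -> miss, prune

7 AABB tests over nodes [0, 16, 7, 12, 4, 18, 17]; 1 leaf entered; closest miss.

== RESULT ==
7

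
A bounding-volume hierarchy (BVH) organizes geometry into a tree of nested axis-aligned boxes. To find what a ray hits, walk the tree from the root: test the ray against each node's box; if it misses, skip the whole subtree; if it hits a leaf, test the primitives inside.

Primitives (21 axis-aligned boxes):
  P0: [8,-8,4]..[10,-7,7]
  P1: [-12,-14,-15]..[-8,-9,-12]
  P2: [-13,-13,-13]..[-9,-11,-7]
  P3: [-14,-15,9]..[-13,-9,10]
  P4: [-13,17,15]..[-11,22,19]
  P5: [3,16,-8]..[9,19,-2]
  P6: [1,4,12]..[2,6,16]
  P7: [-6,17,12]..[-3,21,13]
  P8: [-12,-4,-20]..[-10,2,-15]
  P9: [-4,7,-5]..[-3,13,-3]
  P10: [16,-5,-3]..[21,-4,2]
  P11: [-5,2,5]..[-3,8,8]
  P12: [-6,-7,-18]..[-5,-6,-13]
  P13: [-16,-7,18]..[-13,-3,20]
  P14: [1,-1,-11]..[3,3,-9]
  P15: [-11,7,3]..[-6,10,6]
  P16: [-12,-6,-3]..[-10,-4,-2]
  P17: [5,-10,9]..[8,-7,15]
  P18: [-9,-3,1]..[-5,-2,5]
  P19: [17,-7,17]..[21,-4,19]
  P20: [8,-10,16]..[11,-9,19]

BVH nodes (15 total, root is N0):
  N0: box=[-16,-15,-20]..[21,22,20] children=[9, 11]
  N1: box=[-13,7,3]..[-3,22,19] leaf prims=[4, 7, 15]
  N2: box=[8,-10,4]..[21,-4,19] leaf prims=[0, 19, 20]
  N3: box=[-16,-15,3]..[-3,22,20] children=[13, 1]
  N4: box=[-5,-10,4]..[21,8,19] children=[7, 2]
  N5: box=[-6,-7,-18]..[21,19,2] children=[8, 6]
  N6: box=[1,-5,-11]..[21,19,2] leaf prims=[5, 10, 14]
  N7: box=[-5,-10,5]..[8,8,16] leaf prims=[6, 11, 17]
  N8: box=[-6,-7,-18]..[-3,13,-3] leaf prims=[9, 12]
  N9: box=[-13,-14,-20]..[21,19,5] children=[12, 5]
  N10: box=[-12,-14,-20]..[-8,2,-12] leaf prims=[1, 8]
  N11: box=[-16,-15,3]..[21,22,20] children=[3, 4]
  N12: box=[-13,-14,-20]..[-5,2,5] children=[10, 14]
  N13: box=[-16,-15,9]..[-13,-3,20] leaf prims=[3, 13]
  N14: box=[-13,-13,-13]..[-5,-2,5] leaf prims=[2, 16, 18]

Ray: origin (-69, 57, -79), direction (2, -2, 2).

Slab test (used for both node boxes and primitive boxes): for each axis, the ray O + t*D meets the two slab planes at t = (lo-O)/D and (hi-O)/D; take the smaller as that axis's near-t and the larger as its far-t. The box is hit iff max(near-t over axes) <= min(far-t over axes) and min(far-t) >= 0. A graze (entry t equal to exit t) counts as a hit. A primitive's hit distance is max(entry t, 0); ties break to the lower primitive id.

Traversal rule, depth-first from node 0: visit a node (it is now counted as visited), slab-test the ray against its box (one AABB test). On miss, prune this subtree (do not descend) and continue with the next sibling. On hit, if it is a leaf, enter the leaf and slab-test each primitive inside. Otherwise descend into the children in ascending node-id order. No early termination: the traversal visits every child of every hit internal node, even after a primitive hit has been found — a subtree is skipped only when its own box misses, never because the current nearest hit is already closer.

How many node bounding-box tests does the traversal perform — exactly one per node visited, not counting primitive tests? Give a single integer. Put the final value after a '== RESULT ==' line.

Traverse from the root:
N0 x:[53/2,45] y:[35/2,36] z:[59/2,99/2] -> hit [59/2,36], descend [9, 11]
  N9 x:[28,45] y:[19,71/2] z:[59/2,42] -> hit [59/2,71/2], descend [5, 12]
    N5 x:[63/2,45] y:[19,32] z:[61/2,81/2] -> hit [63/2,32], descend [6, 8]
      N6 x:[35,45] y:[19,31] z:[34,81/2] -> miss, prune
      N8 x:[63/2,33] y:[22,32] z:[61/2,38] -> hit [63/2,32] leaf, test {P9(miss), P12@t=63/2}
    N12 x:[28,32] y:[55/2,71/2] z:[59/2,42] -> hit [59/2,32], descend [10, 14]
      N10 x:[57/2,61/2] y:[55/2,71/2] z:[59/2,67/2] -> hit [59/2,61/2] leaf, test {P1(miss), P8@t=59/2}
      N14 x:[28,32] y:[59/2,35] z:[33,42] -> miss, prune
  N11 x:[53/2,45] y:[35/2,36] z:[41,99/2] -> miss, prune

Visited [0, 9, 5, 6, 8, 12, 10, 14, 11]. Tests: 9 box, 2 leaf. Nearest: P8.

== RESULT ==
9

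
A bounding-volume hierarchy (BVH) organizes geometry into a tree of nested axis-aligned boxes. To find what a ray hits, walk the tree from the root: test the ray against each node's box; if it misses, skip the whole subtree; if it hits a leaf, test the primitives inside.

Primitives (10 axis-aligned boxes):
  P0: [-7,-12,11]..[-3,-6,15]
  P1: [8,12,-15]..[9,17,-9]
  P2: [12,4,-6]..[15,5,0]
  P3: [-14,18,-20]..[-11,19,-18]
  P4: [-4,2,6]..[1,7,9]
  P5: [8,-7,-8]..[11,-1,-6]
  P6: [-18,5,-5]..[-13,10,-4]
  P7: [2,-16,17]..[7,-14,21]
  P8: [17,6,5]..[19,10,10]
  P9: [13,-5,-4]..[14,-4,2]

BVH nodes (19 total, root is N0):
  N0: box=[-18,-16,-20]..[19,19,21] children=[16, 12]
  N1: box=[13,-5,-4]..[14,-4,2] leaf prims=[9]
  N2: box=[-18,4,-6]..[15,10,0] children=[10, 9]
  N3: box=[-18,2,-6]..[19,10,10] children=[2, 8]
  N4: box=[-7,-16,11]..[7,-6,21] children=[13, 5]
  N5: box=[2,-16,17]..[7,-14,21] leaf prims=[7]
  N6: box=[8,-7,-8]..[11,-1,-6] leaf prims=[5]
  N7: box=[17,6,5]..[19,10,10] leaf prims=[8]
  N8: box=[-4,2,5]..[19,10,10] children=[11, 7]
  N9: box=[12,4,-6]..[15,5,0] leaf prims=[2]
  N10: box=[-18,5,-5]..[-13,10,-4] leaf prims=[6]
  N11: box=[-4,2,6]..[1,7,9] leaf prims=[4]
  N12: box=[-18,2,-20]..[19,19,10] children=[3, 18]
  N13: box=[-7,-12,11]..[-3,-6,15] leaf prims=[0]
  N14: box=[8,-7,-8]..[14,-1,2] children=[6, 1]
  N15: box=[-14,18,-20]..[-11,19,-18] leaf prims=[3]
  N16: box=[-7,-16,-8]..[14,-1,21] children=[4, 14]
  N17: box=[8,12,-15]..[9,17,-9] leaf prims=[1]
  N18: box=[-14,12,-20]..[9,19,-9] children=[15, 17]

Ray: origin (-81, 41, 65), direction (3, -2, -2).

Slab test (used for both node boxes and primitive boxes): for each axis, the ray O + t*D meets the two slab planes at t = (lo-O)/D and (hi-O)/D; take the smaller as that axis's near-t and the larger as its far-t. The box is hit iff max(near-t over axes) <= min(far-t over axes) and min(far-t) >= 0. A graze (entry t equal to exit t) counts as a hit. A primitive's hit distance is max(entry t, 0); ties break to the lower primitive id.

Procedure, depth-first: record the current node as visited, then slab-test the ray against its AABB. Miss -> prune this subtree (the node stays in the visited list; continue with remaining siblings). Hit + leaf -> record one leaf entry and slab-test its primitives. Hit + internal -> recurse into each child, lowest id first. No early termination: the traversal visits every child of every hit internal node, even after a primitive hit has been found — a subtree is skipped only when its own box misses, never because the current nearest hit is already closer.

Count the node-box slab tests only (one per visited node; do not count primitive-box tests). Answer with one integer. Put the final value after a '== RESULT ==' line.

Walk:
N0 x:[21,100/3] y:[11,57/2] z:[22,85/2] -> hit [22,57/2], descend [12, 16]
  N12 x:[21,100/3] y:[11,39/2] z:[55/2,85/2] -> miss, prune
  N16 x:[74/3,95/3] y:[21,57/2] z:[22,73/2] -> hit [74/3,57/2], descend [4, 14]
    N4 x:[74/3,88/3] y:[47/2,57/2] z:[22,27] -> hit [74/3,27], descend [5, 13]
      N5 x:[83/3,88/3] y:[55/2,57/2] z:[22,24] -> miss, prune
      N13 x:[74/3,26] y:[47/2,53/2] z:[25,27] -> hit [25,26] leaf, test {P0@t=25}
    N14 x:[89/3,95/3] y:[21,24] z:[63/2,73/2] -> miss, prune

Summary -> nodes [0, 12, 16, 4, 5, 13, 14]; box-tests=7; leaf-entries=1; first=P0

== RESULT ==
7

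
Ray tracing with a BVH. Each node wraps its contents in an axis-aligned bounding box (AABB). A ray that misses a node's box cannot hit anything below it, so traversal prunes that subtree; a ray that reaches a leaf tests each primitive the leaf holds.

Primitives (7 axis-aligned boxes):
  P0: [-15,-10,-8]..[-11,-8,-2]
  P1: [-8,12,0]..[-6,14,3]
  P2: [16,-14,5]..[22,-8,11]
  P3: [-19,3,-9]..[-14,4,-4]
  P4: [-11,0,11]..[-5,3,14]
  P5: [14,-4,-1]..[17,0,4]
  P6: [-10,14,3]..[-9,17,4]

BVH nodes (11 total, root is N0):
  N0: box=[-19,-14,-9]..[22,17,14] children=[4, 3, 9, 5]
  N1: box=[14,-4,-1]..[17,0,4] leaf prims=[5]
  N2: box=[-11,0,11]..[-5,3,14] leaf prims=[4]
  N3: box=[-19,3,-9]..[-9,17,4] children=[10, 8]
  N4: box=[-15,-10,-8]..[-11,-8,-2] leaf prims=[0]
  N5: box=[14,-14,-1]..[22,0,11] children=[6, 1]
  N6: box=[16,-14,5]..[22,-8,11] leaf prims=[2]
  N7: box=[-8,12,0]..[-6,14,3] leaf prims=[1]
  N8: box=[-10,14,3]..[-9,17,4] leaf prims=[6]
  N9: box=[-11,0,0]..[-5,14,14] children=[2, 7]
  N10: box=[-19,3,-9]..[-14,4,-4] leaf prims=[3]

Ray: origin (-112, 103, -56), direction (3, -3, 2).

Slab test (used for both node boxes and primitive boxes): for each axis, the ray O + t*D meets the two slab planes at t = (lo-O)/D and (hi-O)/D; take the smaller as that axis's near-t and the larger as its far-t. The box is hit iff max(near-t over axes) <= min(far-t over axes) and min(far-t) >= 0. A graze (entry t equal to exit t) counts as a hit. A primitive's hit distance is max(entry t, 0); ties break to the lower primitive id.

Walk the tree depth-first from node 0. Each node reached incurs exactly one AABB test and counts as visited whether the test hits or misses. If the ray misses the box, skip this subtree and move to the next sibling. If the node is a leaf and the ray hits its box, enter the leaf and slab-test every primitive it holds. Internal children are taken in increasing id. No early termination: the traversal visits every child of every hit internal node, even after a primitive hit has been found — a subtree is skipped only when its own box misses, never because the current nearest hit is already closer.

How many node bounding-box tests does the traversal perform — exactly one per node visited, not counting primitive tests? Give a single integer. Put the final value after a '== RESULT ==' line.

Traverse from the root:
N0 x:[31,134/3] y:[86/3,39] z:[47/2,35] -> hit [31,35], descend [3, 4, 5, 9]
  N3 x:[31,103/3] y:[86/3,100/3] z:[47/2,30] -> miss, prune
  N4 x:[97/3,101/3] y:[37,113/3] z:[24,27] -> miss, prune
  N5 x:[42,134/3] y:[103/3,39] z:[55/2,67/2] -> miss, prune
  N9 x:[101/3,107/3] y:[89/3,103/3] z:[28,35] -> hit [101/3,103/3], descend [2, 7]
    N2 x:[101/3,107/3] y:[100/3,103/3] z:[67/2,35] -> hit [101/3,103/3] leaf, test {P4@t=101/3}
    N7 x:[104/3,106/3] y:[89/3,91/3] z:[28,59/2] -> miss, prune

Visited [0, 3, 4, 5, 9, 2, 7]. Tests: 7 box, 1 leaf. Nearest: P4.

== RESULT ==
7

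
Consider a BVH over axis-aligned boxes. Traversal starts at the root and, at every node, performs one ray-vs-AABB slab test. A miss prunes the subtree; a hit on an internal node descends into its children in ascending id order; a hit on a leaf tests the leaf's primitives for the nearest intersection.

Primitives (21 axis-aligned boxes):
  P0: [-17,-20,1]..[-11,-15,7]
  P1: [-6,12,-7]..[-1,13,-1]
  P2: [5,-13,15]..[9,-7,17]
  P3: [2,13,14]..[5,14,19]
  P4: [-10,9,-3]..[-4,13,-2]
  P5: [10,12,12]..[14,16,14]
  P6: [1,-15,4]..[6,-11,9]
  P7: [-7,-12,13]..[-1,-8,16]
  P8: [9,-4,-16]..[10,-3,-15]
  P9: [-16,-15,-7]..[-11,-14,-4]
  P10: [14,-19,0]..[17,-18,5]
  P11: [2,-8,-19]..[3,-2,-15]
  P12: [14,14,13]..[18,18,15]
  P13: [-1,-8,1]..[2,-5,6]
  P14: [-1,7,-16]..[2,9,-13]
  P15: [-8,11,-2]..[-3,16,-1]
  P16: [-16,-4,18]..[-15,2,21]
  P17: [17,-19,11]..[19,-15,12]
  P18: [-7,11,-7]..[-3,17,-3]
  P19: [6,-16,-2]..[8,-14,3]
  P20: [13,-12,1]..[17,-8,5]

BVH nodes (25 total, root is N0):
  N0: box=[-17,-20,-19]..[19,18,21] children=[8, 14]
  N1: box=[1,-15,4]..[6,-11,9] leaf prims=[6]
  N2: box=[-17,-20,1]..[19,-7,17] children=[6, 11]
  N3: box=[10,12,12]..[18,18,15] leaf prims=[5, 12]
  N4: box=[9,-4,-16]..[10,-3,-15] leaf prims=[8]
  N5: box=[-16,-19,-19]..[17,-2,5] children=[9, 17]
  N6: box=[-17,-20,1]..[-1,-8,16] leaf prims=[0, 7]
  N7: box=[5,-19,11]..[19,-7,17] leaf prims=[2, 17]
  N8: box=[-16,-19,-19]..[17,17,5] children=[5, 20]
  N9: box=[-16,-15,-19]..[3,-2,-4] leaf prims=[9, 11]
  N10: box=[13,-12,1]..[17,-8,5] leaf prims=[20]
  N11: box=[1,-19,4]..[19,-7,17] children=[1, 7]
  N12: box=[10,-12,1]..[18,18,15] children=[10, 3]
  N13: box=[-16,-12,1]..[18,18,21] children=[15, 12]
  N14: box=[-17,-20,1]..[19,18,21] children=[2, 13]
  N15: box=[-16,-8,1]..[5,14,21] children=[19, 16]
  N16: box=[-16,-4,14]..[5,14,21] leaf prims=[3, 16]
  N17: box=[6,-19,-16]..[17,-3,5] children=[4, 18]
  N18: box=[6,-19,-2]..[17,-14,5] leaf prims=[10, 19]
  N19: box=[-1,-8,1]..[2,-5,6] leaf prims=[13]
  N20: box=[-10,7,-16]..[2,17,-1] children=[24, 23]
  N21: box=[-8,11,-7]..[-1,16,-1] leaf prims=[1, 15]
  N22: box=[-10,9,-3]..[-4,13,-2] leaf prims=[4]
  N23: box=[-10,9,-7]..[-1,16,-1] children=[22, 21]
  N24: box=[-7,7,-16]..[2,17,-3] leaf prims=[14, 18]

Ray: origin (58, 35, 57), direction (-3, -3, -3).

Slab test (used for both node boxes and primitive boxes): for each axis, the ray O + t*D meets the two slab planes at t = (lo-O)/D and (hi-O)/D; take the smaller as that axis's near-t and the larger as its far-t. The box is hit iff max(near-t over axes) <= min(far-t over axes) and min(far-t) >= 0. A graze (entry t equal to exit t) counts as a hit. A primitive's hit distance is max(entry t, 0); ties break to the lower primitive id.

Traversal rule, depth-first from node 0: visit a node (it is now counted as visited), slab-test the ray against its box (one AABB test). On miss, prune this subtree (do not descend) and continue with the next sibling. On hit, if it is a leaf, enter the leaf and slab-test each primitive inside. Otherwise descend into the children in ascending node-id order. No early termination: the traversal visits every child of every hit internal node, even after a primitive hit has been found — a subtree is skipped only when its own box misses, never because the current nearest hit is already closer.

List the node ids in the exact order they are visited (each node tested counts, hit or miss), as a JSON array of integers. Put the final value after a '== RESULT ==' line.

Traverse from the root:
N0 x:[13,25] y:[17/3,55/3] z:[12,76/3] -> hit [13,55/3], descend [8, 14]
  N8 x:[41/3,74/3] y:[6,18] z:[52/3,76/3] -> hit [52/3,18], descend [5, 20]
    N5 x:[41/3,74/3] y:[37/3,18] z:[52/3,76/3] -> hit [52/3,18], descend [9, 17]
      N9 x:[55/3,74/3] y:[37/3,50/3] z:[61/3,76/3] -> miss, prune
      N17 x:[41/3,52/3] y:[38/3,18] z:[52/3,73/3] -> hit [52/3,52/3], descend [4, 18]
        N4 x:[16,49/3] y:[38/3,13] z:[24,73/3] -> miss, prune
        N18 x:[41/3,52/3] y:[49/3,18] z:[52/3,59/3] -> hit [52/3,52/3] leaf, test {P10(miss), P19(miss)}
    N20 x:[56/3,68/3] y:[6,28/3] z:[58/3,73/3] -> miss, prune
  N14 x:[13,25] y:[17/3,55/3] z:[12,56/3] -> hit [13,55/3], descend [2, 13]
    N2 x:[13,25] y:[14,55/3] z:[40/3,56/3] -> hit [14,55/3], descend [6, 11]
      N6 x:[59/3,25] y:[43/3,55/3] z:[41/3,56/3] -> miss, prune
      N11 x:[13,19] y:[14,18] z:[40/3,53/3] -> hit [14,53/3], descend [1, 7]
        N1 x:[52/3,19] y:[46/3,50/3] z:[16,53/3] -> miss, prune
        N7 x:[13,53/3] y:[14,18] z:[40/3,46/3] -> hit [14,46/3] leaf, test {P2(miss), P17(miss)}
    N13 x:[40/3,74/3] y:[17/3,47/3] z:[12,56/3] -> hit [40/3,47/3], descend [12, 15]
      N12 x:[40/3,16] y:[17/3,47/3] z:[14,56/3] -> hit [14,47/3], descend [3, 10]
        N3 x:[40/3,16] y:[17/3,23/3] z:[14,15] -> miss, prune
        N10 x:[41/3,15] y:[43/3,47/3] z:[52/3,56/3] -> miss, prune
      N15 x:[53/3,74/3] y:[7,43/3] z:[12,56/3] -> miss, prune

order=[0, 8, 5, 9, 17, 4, 18, 20, 14, 2, 6, 11, 1, 7, 13, 12, 3, 10, 15]  |boxes|=19  |leaves|=2  hit=miss

== RESULT ==
[0, 8, 5, 9, 17, 4, 18, 20, 14, 2, 6, 11, 1, 7, 13, 12, 3, 10, 15]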